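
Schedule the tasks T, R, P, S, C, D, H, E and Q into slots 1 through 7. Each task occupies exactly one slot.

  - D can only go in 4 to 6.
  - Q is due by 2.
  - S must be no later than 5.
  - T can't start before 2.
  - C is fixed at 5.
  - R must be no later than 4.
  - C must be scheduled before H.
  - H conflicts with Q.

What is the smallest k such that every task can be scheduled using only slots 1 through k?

6

The precedence chain requires at least 2 distinct slots.
Propagating the time windows through the other constraints, H can't land before 6, so the schedule must run through at least slot 6.
6 works (last occupied slot: 6): for example S in 1; C in 5; R in 1; D in 4; T in 2; E in 1; Q in 1; P in 1; H in 6.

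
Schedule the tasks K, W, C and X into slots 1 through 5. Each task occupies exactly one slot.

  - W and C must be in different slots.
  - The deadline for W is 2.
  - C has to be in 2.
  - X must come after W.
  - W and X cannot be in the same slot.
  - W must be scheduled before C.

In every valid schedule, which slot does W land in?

W's window is 1–2.
C is fixed at 2, and W can't share a slot with C.
So W must be 1.

1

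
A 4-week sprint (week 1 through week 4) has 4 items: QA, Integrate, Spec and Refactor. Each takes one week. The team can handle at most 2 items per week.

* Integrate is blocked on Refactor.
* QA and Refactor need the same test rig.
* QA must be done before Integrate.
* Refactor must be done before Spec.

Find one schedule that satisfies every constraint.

Spec in week 2, Refactor in week 1, QA in week 2, Integrate in week 3

Checking: QA(week 2) before Integrate(week 3); Refactor(week 1) before Spec(week 2); Refactor(week 1) before Integrate(week 3); QA(week 2) != Refactor(week 1); max 2 per week (cap 2).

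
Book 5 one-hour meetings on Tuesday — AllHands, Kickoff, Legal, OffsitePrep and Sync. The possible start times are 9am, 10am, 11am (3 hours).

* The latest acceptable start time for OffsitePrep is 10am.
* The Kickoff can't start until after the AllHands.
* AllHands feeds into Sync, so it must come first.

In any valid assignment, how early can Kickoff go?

10am

Precedence pushes Kickoff to at least 10am.
Kickoff at 10am is achievable: Legal -> 9am, OffsitePrep -> 9am, AllHands -> 9am, Sync -> 10am, Kickoff -> 10am.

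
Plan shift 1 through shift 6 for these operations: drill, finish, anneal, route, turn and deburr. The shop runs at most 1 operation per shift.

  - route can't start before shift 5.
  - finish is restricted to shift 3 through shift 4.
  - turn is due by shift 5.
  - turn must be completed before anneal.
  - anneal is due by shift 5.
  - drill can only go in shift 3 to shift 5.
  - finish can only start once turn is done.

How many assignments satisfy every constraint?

14

Splitting on drill: it can be shift 3 (4), shift 4 (4), shift 5 (6). Listing each branch's schedules as (finish, anneal, route, turn, deburr) by shift number:
drill=shift 3: (4,2,5,1,6) (4,2,6,1,5) (4,5,6,1,2) (4,5,6,2,1) — 4.
drill=shift 4: (3,2,5,1,6) (3,2,6,1,5) (3,5,6,1,2) (3,5,6,2,1) — 4.
drill=shift 5: (3,2,6,1,4) (3,4,6,1,2) (3,4,6,2,1) (4,2,6,1,3) (4,3,6,1,2) (4,3,6,2,1) — 6.
Summing: 4 + 4 + 6 = 14.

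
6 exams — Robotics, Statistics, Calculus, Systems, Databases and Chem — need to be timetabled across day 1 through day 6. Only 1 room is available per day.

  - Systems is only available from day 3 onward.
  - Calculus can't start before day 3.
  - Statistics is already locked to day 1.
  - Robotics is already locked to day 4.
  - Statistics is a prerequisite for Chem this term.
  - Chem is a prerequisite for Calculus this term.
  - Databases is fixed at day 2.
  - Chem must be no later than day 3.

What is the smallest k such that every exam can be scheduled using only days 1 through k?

6

The precedence chain requires at least 3 distinct days.
With at most 1 per day and 6 exams, at least 6 days are needed.
Robotics can't be placed before day 4, so the schedule must run through at least day 4.
6 works (last occupied day: day 6): for example Calculus in day 5; Systems in day 6; Databases in day 2; Chem in day 3; Statistics in day 1; Robotics in day 4.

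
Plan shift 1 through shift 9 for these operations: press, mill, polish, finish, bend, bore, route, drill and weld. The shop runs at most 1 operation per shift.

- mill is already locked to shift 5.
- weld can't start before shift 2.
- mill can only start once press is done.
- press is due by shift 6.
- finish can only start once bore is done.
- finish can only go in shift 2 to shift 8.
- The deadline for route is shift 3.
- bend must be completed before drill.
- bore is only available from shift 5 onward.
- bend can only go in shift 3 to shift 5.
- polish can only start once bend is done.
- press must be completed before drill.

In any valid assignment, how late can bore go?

shift 7

Bore is available from shift 5; downstream work caps bore at shift 7.
bore at shift 7 is achievable: finish in shift 8, drill in shift 6, polish in shift 9, route in shift 1, mill in shift 5, press in shift 2, bore in shift 7, bend in shift 3, weld in shift 4.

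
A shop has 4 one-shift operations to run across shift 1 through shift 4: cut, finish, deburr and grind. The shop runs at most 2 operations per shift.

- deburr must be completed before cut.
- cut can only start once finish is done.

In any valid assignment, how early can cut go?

shift 2

Precedence pushes cut to at least shift 2.
cut at shift 2 is achievable: deburr -> shift 1; cut -> shift 2; grind -> shift 2; finish -> shift 1.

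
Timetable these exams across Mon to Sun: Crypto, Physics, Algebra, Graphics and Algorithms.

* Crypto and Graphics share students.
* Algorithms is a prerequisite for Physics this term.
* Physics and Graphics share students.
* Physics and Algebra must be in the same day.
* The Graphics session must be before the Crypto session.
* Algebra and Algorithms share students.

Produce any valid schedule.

Physics=Tue, Crypto=Tue, Algorithms=Mon, Algebra=Tue, Graphics=Mon

Checking: Algorithms(Mon) before Physics(Tue); Graphics(Mon) before Crypto(Tue); Crypto(Tue) != Graphics(Mon); Algebra(Tue) != Algorithms(Mon); Physics(Tue) != Graphics(Mon); Physics = Algebra = Tue.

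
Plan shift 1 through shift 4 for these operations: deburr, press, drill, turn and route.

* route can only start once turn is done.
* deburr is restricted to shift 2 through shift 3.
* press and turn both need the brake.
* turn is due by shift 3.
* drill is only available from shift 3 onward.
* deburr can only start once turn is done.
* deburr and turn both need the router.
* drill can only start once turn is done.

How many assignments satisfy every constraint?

48

Splitting on deburr: it can be shift 2 (18), shift 3 (30). Listing each branch's schedules as (press, drill, turn, route) by shift number:
deburr=shift 2: (2,3,1,2) (2,3,1,3) (2,3,1,4) (2,4,1,2) (2,4,1,3) (2,4,1,4) (3,3,1,2) (3,3,1,3) (3,3,1,4) (3,4,1,2) (3,4,1,3) (3,4,1,4) (4,3,1,2) (4,3,1,3) (4,3,1,4) (4,4,1,2) (4,4,1,3) (4,4,1,4) — 18.
deburr=shift 3: (1,3,2,3) (1,3,2,4) (1,4,2,3) (1,4,2,4) (2,3,1,2) (2,3,1,3) (2,3,1,4) (2,4,1,2) (2,4,1,3) (2,4,1,4) (3,3,1,2) (3,3,1,3) (3,3,1,4) (3,3,2,3) (3,3,2,4) (3,4,1,2) (3,4,1,3) (3,4,1,4) (3,4,2,3) (3,4,2,4) (4,3,1,2) (4,3,1,3) (4,3,1,4) (4,3,2,3) (4,3,2,4) (4,4,1,2) (4,4,1,3) (4,4,1,4) (4,4,2,3) (4,4,2,4) — 30.
Summing: 18 + 30 = 48.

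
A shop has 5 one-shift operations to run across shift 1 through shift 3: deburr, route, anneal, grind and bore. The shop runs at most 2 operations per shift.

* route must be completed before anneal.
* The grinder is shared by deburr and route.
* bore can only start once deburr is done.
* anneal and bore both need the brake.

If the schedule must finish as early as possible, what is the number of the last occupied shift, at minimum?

3

The precedence chain requires at least 2 distinct shifts.
With at most 2 per shift and 5 operations, at least 3 shifts are needed.
3 works (last occupied shift: shift 3): for example bore in shift 2; deburr in shift 1; route in shift 2; grind in shift 1; anneal in shift 3.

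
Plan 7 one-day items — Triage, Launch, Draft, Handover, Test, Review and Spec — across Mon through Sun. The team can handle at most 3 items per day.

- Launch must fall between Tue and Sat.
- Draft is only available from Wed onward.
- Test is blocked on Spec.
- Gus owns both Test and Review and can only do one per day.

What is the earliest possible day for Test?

Tue

Precedence pushes Test to at least Tue.
Test at Tue is achievable: Review=Wed; Launch=Tue; Handover=Mon; Spec=Mon; Test=Tue; Triage=Mon; Draft=Wed.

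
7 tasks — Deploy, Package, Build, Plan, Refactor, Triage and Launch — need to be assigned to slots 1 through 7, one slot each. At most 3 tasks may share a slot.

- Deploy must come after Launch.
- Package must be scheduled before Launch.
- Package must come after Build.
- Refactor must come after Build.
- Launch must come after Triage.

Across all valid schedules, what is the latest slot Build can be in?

Downstream work caps Build at 4.
Build at 4 is achievable: Package -> 5; Plan -> 1; Deploy -> 7; Build -> 4; Refactor -> 5; Launch -> 6; Triage -> 1.

4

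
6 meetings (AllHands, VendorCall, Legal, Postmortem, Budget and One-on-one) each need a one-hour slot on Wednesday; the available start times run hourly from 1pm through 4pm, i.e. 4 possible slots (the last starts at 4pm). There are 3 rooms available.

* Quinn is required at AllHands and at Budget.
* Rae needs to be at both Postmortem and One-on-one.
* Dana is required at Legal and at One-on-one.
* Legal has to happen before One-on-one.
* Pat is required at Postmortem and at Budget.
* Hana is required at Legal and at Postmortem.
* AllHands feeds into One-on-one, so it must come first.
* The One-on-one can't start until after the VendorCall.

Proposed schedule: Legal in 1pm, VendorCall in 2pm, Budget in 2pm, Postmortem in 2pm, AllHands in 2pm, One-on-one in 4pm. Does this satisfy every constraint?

The One-on-one can't start until after the VendorCall — holds.
Dana is required at Legal and at One-on-one — holds.
Pat is required at Postmortem and at Budget — violated.
Hana is required at Legal and at Postmortem — holds.
Rae needs to be at both Postmortem and One-on-one — holds.
There are 3 rooms available — violated.
Quinn is required at AllHands and at Budget — violated.
AllHands feeds into One-on-one, so it must come first — holds.
Legal has to happen before One-on-one — holds.

No — it violates: Pat is required at Postmortem and at Budget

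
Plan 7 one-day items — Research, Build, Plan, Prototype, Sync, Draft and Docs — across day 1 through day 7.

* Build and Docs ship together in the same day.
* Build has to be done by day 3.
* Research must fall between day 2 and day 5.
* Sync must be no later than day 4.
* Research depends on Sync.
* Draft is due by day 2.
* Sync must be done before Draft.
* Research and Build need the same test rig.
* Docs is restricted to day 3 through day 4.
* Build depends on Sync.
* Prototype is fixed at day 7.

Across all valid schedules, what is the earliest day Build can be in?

day 3

Build must be in the same day as Docs, which can't be before day 3, so Build is at least day 3; Build's own window allows nothing later than day 3.
Build at day 3 is achievable: Sync in day 1; Plan in day 1; Prototype in day 7; Draft in day 2; Docs in day 3; Build in day 3; Research in day 2.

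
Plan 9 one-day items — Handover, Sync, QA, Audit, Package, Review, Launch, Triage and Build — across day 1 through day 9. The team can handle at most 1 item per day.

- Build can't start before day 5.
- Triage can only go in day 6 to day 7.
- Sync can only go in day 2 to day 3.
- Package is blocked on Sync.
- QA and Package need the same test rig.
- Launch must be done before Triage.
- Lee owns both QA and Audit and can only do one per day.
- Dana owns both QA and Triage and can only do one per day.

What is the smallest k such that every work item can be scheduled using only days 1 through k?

The precedence chain requires at least 2 distinct days.
With at most 1 per day and 9 work items, at least 9 days are needed.
Triage can't be placed before day 6, so the schedule must run through at least day 6.
9 works (last occupied day: day 9): for example QA in day 7; Build in day 5; Sync in day 2; Package in day 3; Launch in day 1; Review in day 9; Triage in day 6; Audit in day 8; Handover in day 4.

9 days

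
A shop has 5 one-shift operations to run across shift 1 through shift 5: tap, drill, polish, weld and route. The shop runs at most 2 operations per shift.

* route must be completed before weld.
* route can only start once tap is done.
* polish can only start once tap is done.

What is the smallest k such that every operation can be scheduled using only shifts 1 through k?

The precedence chain requires at least 3 distinct shifts.
With at most 2 per shift and 5 operations, at least 3 shifts are needed.
3 works (last occupied shift: shift 3): for example drill=shift 1, polish=shift 2, weld=shift 3, tap=shift 1, route=shift 2.

3 shifts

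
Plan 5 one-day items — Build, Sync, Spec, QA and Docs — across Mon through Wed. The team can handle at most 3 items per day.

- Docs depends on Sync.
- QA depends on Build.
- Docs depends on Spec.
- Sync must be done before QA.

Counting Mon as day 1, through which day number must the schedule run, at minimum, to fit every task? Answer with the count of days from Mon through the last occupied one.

2 days

The precedence chain requires at least 2 distinct days.
With at most 3 per day and 5 tasks, at least 2 days are needed.
2 works (last occupied day: Tue): for example Build -> Mon, QA -> Tue, Sync -> Mon, Docs -> Tue, Spec -> Mon.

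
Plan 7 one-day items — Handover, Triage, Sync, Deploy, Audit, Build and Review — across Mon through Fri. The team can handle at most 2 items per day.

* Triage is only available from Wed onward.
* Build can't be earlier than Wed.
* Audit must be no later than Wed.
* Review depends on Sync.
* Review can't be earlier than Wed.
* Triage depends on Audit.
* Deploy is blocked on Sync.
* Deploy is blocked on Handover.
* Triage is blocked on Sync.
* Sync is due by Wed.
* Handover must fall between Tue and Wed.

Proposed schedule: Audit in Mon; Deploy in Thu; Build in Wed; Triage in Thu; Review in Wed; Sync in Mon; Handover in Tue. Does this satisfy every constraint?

Yes

Sync is due by Wed — holds.
Review depends on Sync — holds.
The team can handle at most 2 items per day — holds.
Triage is only available from Wed onward — holds.
Triage depends on Audit — holds.
Audit must be no later than Wed — holds.
Review can't be earlier than Wed — holds.
Deploy is blocked on Sync — holds.
Deploy is blocked on Handover — holds.
Build can't be earlier than Wed — holds.
Triage is blocked on Sync — holds.
Handover must fall between Tue and Wed — holds.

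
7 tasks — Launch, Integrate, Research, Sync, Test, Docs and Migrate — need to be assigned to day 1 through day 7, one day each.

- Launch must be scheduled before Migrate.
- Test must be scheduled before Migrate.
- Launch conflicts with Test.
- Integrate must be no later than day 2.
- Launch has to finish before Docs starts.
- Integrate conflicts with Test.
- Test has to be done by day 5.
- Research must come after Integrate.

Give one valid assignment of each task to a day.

Test in day 2, Docs in day 2, Launch in day 1, Sync in day 1, Research in day 2, Integrate in day 1, Migrate in day 3

Checking: Launch(day 1) before Docs(day 2); Launch(day 1) before Migrate(day 3); Test(day 2) before Migrate(day 3); Integrate(day 1) before Research(day 2); Launch(day 1) != Test(day 2); Integrate(day 1) != Test(day 2); Test=day 2 in [day 1,day 5]; Integrate=day 1 in [day 1,day 2].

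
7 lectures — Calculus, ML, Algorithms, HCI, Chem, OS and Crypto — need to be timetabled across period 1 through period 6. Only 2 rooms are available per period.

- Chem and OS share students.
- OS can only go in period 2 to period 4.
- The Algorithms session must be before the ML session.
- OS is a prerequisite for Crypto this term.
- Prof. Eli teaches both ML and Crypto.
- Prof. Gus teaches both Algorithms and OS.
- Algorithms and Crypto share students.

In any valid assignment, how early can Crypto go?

Precedence pushes Crypto to at least period 3.
Crypto at period 3 is achievable: OS=period 2, Crypto=period 3, Chem=period 4, Algorithms=period 1, ML=period 2, Calculus=period 1, HCI=period 3.

period 3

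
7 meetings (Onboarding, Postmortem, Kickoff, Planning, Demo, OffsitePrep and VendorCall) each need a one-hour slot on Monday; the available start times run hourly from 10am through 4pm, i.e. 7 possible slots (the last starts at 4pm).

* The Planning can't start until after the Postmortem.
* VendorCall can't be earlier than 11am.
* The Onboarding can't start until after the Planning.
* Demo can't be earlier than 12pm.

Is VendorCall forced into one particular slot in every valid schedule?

No

VendorCall can be 11am (e.g. Onboarding in 12pm; OffsitePrep in 10am; Planning in 11am; Postmortem in 10am; VendorCall in 11am; Demo in 12pm; Kickoff in 10am) or 12pm (e.g. Onboarding -> 12pm, OffsitePrep -> 10am, Kickoff -> 10am, Postmortem -> 10am, VendorCall -> 12pm, Planning -> 11am, Demo -> 12pm).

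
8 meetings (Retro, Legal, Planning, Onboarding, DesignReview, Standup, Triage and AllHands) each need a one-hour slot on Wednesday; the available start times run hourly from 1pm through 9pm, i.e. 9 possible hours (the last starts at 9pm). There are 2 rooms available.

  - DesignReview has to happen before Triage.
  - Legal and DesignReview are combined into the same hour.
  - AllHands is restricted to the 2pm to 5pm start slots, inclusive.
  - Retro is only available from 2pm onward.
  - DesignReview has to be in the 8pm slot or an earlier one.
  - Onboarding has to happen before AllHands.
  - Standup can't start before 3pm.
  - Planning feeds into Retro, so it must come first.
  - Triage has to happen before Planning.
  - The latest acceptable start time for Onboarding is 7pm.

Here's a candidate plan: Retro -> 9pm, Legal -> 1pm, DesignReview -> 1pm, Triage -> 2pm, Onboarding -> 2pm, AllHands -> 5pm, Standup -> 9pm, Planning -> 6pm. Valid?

Yes

Planning feeds into Retro, so it must come first — holds.
There are 2 rooms available — holds.
Retro is only available from 2pm onward — holds.
AllHands is restricted to the 2pm to 5pm start slots, inclusive — holds.
Standup can't start before 3pm — holds.
Legal and DesignReview are combined into the same hour — holds.
DesignReview has to happen before Triage — holds.
The latest acceptable start time for Onboarding is 7pm — holds.
Triage has to happen before Planning — holds.
DesignReview has to be in the 8pm slot or an earlier one — holds.
Onboarding has to happen before AllHands — holds.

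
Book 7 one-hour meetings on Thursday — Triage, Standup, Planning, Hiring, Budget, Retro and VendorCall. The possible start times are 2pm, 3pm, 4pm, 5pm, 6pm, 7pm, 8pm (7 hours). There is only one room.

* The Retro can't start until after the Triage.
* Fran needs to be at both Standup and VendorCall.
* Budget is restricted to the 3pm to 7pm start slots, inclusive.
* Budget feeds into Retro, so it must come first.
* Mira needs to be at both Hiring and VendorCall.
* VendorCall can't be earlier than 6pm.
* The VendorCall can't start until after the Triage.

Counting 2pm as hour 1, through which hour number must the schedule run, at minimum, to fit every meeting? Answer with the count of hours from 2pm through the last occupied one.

7

The precedence chain requires at least 2 distinct hours.
With at most 1 per hour and 7 meetings, at least 7 hours are needed.
VendorCall can't be placed before 6pm — that is hour 5 counting from 2pm — so the schedule must run through at least 5 hours.
7 works (last occupied hour: 8pm): for example Budget -> 3pm; VendorCall -> 6pm; Standup -> 5pm; Planning -> 7pm; Retro -> 4pm; Triage -> 2pm; Hiring -> 8pm.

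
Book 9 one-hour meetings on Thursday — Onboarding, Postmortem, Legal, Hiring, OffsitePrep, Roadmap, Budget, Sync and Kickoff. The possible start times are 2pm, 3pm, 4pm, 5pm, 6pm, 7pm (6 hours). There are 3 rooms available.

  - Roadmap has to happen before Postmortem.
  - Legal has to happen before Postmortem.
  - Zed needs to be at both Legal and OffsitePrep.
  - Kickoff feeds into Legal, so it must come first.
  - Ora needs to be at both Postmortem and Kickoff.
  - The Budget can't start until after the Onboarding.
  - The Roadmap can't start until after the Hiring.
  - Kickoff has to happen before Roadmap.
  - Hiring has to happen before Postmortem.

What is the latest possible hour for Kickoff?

5pm

Downstream work caps Kickoff at 5pm.
Kickoff at 5pm is achievable: Budget=3pm; Kickoff=5pm; Legal=6pm; Roadmap=6pm; OffsitePrep=2pm; Sync=3pm; Hiring=2pm; Postmortem=7pm; Onboarding=2pm.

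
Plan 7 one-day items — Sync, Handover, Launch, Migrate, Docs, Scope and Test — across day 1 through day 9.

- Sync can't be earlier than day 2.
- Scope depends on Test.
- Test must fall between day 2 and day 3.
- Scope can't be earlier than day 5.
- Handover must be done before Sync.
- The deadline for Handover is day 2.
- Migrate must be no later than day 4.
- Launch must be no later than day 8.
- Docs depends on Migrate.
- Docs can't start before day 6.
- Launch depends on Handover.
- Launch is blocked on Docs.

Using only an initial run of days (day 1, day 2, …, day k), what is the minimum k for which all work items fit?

7

The precedence chain requires at least 3 distinct days.
Propagating the time windows through the other constraints, Launch can't land before day 7, so the schedule must run through at least day 7.
7 works (last occupied day: day 7): for example Sync=day 2; Docs=day 6; Handover=day 1; Migrate=day 1; Test=day 2; Scope=day 5; Launch=day 7.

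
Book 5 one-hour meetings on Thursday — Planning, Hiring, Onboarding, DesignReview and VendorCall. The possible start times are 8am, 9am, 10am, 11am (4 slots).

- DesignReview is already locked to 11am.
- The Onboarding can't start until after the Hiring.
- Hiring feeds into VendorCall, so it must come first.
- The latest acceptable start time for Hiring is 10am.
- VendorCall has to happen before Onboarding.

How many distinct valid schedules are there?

Splitting on Planning: it can be 8am (4), 9am (4), 10am (4), 11am (4). Listing each branch's schedules as (Hiring, Onboarding, DesignReview, VendorCall):
Planning=8am: (8am,10am,11am,9am) (8am,11am,11am,9am) (8am,11am,11am,10am) (9am,11am,11am,10am) — 4.
Planning=9am: (8am,10am,11am,9am) (8am,11am,11am,9am) (8am,11am,11am,10am) (9am,11am,11am,10am) — 4.
Planning=10am: (8am,10am,11am,9am) (8am,11am,11am,9am) (8am,11am,11am,10am) (9am,11am,11am,10am) — 4.
Planning=11am: (8am,10am,11am,9am) (8am,11am,11am,9am) (8am,11am,11am,10am) (9am,11am,11am,10am) — 4.
Summing: 4 + 4 + 4 + 4 = 16.

16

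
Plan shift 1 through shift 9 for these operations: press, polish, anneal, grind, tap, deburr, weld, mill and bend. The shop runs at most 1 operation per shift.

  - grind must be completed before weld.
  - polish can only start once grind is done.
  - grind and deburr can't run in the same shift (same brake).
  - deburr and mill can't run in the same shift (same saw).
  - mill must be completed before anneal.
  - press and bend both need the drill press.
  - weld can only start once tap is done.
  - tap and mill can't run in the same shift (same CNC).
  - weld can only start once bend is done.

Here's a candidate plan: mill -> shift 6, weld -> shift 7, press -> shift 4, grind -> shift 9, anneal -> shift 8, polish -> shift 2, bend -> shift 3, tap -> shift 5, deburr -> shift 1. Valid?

polish can only start once grind is done — violated.
The shop runs at most 1 operation per shift — holds.
tap and mill can't run in the same shift (same CNC) — holds.
grind must be completed before weld — violated.
deburr and mill can't run in the same shift (same saw) — holds.
mill must be completed before anneal — holds.
press and bend both need the drill press — holds.
weld can only start once bend is done — holds.
grind and deburr can't run in the same shift (same brake) — holds.
weld can only start once tap is done — holds.

No. polish can only start once grind is done is not satisfied.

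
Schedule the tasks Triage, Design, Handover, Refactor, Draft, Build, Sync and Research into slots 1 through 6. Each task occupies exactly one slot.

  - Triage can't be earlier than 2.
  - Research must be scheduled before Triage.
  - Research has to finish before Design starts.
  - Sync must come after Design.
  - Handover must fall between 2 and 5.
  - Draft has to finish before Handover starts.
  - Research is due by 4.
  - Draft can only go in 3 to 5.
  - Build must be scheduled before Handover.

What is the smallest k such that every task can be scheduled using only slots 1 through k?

4

The precedence chain requires at least 3 distinct slots.
Propagating the time windows through the other constraints, Handover can't land before 4, so the schedule must run through at least slot 4.
4 works (last occupied slot: 4): for example Draft -> 3, Refactor -> 1, Design -> 2, Sync -> 3, Research -> 1, Handover -> 4, Build -> 1, Triage -> 2.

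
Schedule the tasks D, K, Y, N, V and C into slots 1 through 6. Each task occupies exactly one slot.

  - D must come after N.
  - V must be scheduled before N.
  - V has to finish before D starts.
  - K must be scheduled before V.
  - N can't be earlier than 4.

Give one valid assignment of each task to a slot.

N=4; D=5; Y=1; K=1; V=2; C=1

Checking: V(2) before N(4); V(2) before D(5); N(4) before D(5); K(1) before V(2); N=4 in [4,6].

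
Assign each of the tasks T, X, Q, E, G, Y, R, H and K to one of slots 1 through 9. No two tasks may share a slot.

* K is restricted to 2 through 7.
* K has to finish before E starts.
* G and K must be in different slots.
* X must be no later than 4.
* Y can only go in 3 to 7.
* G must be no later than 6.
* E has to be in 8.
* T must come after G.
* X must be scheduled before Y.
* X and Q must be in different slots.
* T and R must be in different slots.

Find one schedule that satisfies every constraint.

T -> 5; Q -> 6; Y -> 3; E -> 8; G -> 2; R -> 7; X -> 1; K -> 4; H -> 9

Checking: G(2) before T(5); K(4) before E(8); X(1) before Y(3); T(5) != R(7); X(1) != Q(6); G(2) != K(4); X=1 in [1,4]; E=8 in [8,8]; K=4 in [2,7]; G=2 in [1,6]; Y=3 in [3,7]; max 1 per slot (cap 1).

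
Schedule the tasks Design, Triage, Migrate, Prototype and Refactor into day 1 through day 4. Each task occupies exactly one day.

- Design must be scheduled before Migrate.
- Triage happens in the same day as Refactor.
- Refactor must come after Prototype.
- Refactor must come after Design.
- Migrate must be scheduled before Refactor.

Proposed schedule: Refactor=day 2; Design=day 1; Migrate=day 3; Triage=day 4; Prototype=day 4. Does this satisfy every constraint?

Migrate must be scheduled before Refactor — violated.
Design must be scheduled before Migrate — holds.
Refactor must come after Design — holds.
Refactor must come after Prototype — violated.
Triage happens in the same day as Refactor — violated.

No — it violates: Refactor must come after Prototype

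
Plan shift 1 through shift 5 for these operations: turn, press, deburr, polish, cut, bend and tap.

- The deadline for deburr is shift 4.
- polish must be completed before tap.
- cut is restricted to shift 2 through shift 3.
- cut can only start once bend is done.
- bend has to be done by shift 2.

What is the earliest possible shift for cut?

Cut is available from shift 2; cut's own window allows nothing later than shift 3.
cut at shift 2 is achievable: deburr=shift 1; tap=shift 2; press=shift 1; turn=shift 1; polish=shift 1; cut=shift 2; bend=shift 1.

shift 2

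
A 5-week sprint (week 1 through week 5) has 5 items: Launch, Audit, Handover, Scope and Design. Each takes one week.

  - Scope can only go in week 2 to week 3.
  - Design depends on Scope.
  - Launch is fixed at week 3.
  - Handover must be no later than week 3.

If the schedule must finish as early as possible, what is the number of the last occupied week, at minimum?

week 3

The precedence chain requires at least 2 distinct weeks.
Launch can't be placed before week 3, so the schedule must run through at least week 3.
3 works (last occupied week: week 3): for example Design in week 3, Audit in week 1, Handover in week 1, Launch in week 3, Scope in week 2.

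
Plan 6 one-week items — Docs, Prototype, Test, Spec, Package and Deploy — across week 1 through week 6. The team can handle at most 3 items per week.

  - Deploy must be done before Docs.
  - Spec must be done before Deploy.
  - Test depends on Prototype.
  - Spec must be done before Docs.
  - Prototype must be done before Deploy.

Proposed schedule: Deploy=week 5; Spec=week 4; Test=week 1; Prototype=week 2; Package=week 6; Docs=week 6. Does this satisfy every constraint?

No — it violates: Test depends on Prototype

Spec must be done before Deploy — holds.
Deploy must be done before Docs — holds.
The team can handle at most 3 items per week — holds.
Prototype must be done before Deploy — holds.
Test depends on Prototype — violated.
Spec must be done before Docs — holds.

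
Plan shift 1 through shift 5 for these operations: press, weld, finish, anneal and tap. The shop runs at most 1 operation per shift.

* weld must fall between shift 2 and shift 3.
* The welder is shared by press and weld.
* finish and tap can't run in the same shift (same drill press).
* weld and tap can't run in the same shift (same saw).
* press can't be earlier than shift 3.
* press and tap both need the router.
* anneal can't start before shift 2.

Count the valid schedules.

Splitting on press: it can be shift 3 (4), shift 4 (8), shift 5 (8). Listing each branch's schedules as (weld, finish, anneal, tap) by shift number:
press=shift 3: (2,1,4,5) (2,1,5,4) (2,4,5,1) (2,5,4,1) — 4.
press=shift 4: (2,1,3,5) (2,1,5,3) (2,3,5,1) (2,5,3,1) (3,1,2,5) (3,1,5,2) (3,2,5,1) (3,5,2,1) — 8.
press=shift 5: (2,1,3,4) (2,1,4,3) (2,3,4,1) (2,4,3,1) (3,1,2,4) (3,1,4,2) (3,2,4,1) (3,4,2,1) — 8.
Summing: 4 + 8 + 8 = 20.

20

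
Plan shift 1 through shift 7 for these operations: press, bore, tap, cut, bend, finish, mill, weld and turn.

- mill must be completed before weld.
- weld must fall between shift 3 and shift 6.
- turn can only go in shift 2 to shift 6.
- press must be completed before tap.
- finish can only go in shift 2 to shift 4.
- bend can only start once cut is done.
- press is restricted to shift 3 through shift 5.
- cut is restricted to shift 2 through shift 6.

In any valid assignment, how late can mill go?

shift 5

Downstream work caps mill at shift 5.
mill at shift 5 is achievable: bore=shift 1; mill=shift 5; cut=shift 2; press=shift 3; turn=shift 2; bend=shift 3; weld=shift 6; finish=shift 2; tap=shift 4.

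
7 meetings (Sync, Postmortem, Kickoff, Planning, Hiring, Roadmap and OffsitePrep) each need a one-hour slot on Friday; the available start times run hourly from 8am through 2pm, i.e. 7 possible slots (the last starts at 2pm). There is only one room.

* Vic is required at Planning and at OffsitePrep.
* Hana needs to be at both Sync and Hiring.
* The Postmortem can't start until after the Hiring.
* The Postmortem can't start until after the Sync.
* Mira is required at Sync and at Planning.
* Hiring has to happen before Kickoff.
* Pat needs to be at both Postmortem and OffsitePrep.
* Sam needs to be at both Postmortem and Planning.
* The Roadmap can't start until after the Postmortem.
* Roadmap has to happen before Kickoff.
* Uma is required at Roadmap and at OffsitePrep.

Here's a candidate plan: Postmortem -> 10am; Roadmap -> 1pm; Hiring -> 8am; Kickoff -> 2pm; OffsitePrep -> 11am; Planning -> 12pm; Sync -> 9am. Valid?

Hiring has to happen before Kickoff — holds.
Uma is required at Roadmap and at OffsitePrep — holds.
There is only one room — holds.
The Postmortem can't start until after the Hiring — holds.
Roadmap has to happen before Kickoff — holds.
Hana needs to be at both Sync and Hiring — holds.
The Roadmap can't start until after the Postmortem — holds.
The Postmortem can't start until after the Sync — holds.
Sam needs to be at both Postmortem and Planning — holds.
Vic is required at Planning and at OffsitePrep — holds.
Pat needs to be at both Postmortem and OffsitePrep — holds.
Mira is required at Sync and at Planning — holds.

Valid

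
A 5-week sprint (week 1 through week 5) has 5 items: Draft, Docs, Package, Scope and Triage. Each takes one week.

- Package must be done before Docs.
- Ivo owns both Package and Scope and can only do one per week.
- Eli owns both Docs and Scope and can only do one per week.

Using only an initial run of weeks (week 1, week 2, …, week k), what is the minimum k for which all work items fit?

The precedence chain requires at least 2 distinct weeks.
Could 2 weeks be enough, i.e. nothing placed later than week 2? No: Docs must come after Package (at week 1 or later) → {week 2}; Package must come before Docs (at week 2 or earlier) → {week 1}; Scope can't share with Package (week 1) → {week 2}; Scope can't share with Docs (week 2) → nothing is left.
So 2 weeks is not enough.
3 works (last occupied week: week 3): for example Scope in week 3; Triage in week 1; Package in week 1; Draft in week 1; Docs in week 2.

3 weeks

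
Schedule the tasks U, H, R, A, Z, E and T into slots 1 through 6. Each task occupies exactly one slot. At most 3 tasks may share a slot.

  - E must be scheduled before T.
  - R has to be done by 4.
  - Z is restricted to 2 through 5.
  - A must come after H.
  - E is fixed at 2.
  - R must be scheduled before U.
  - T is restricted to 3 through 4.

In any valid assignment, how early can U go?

2

Precedence pushes U to at least 2.
U at 2 is achievable: H -> 1, T -> 3, Z -> 2, A -> 3, U -> 2, R -> 1, E -> 2.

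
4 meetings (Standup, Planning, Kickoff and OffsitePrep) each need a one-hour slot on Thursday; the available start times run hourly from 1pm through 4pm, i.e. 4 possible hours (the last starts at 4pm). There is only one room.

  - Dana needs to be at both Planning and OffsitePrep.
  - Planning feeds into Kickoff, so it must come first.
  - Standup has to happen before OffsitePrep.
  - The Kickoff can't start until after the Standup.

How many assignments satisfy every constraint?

Splitting on Standup: it can be 1pm (3), 2pm (2). Listing each branch's schedules as (Planning, Kickoff, OffsitePrep):
Standup=1pm: (2pm,3pm,4pm) (2pm,4pm,3pm) (3pm,4pm,2pm) — 3.
Standup=2pm: (1pm,3pm,4pm) (1pm,4pm,3pm) — 2.
Summing: 3 + 2 = 5.

5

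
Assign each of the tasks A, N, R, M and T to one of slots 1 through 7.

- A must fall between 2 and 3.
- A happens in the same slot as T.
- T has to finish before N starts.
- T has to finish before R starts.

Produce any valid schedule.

N in 3, T in 2, A in 2, R in 3, M in 1

Checking: T(2) before N(3); T(2) before R(3); A = T = 2; A=2 in [2,3].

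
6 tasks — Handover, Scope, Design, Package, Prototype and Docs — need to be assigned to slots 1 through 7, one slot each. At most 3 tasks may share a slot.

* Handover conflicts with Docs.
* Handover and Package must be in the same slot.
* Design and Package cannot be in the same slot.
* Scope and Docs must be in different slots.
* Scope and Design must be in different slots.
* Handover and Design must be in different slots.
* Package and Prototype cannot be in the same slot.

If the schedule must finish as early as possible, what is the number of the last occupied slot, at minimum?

With at most 3 per slot and 6 tasks, at least 2 slots are needed.
2 works (last occupied slot: 2): for example Handover=1; Design=2; Scope=1; Prototype=2; Docs=2; Package=1.

slot 2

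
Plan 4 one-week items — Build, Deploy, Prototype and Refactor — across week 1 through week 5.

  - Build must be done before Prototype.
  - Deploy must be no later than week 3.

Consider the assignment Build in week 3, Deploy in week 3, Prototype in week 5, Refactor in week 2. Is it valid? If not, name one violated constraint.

Build must be done before Prototype — holds.
Deploy must be no later than week 3 — holds.

Yes, all constraints hold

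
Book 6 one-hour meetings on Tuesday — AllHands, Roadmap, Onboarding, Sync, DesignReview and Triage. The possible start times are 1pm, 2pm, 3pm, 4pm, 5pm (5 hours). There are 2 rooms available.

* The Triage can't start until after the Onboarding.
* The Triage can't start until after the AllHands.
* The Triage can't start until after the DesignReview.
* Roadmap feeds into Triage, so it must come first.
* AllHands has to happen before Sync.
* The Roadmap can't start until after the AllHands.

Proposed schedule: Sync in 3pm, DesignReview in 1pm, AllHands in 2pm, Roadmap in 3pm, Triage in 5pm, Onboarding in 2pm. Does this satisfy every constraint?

Roadmap feeds into Triage, so it must come first — holds.
The Roadmap can't start until after the AllHands — holds.
AllHands has to happen before Sync — holds.
The Triage can't start until after the DesignReview — holds.
The Triage can't start until after the Onboarding — holds.
There are 2 rooms available — holds.
The Triage can't start until after the AllHands — holds.

Valid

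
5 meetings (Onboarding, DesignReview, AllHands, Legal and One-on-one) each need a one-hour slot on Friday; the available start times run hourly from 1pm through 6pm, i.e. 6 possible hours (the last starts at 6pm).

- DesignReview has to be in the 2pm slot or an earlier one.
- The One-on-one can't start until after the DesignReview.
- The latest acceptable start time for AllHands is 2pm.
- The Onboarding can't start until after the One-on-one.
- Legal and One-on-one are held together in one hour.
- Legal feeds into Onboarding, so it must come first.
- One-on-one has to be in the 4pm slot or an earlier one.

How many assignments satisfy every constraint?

28

Splitting on Onboarding: it can be 3pm (2), 4pm (6), 5pm (10), 6pm (10). Listing each branch's schedules as (DesignReview, AllHands, Legal, One-on-one):
Onboarding=3pm: (1pm,1pm,2pm,2pm) (1pm,2pm,2pm,2pm) — 2.
Onboarding=4pm: (1pm,1pm,2pm,2pm) (1pm,1pm,3pm,3pm) (1pm,2pm,2pm,2pm) (1pm,2pm,3pm,3pm) (2pm,1pm,3pm,3pm) (2pm,2pm,3pm,3pm) — 6.
Onboarding=5pm: (1pm,1pm,2pm,2pm) (1pm,1pm,3pm,3pm) (1pm,1pm,4pm,4pm) (1pm,2pm,2pm,2pm) (1pm,2pm,3pm,3pm) (1pm,2pm,4pm,4pm) (2pm,1pm,3pm,3pm) (2pm,1pm,4pm,4pm) (2pm,2pm,3pm,3pm) (2pm,2pm,4pm,4pm) — 10.
Onboarding=6pm: (1pm,1pm,2pm,2pm) (1pm,1pm,3pm,3pm) (1pm,1pm,4pm,4pm) (1pm,2pm,2pm,2pm) (1pm,2pm,3pm,3pm) (1pm,2pm,4pm,4pm) (2pm,1pm,3pm,3pm) (2pm,1pm,4pm,4pm) (2pm,2pm,3pm,3pm) (2pm,2pm,4pm,4pm) — 10.
Summing: 2 + 6 + 10 + 10 = 28.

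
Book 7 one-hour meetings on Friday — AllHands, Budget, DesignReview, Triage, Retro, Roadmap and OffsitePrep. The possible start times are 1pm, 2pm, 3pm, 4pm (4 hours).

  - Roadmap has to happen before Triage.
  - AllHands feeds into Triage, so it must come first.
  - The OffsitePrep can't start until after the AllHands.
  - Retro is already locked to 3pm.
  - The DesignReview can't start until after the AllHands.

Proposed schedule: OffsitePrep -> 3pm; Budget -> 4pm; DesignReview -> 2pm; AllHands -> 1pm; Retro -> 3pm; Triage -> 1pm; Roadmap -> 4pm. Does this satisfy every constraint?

AllHands feeds into Triage, so it must come first — violated.
Retro is already locked to 3pm — holds.
Roadmap has to happen before Triage — violated.
The DesignReview can't start until after the AllHands — holds.
The OffsitePrep can't start until after the AllHands — holds.

No. Roadmap has to happen before Triage is not satisfied.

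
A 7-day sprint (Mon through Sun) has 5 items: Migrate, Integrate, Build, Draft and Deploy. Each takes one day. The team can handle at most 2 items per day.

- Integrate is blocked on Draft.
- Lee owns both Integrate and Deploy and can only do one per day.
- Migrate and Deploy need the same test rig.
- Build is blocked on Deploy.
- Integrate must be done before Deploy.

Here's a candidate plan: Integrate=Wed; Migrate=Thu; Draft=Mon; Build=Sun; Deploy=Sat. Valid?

Lee owns both Integrate and Deploy and can only do one per day — holds.
Integrate must be done before Deploy — holds.
The team can handle at most 2 items per day — holds.
Build is blocked on Deploy — holds.
Migrate and Deploy need the same test rig — holds.
Integrate is blocked on Draft — holds.

Yes, all constraints hold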